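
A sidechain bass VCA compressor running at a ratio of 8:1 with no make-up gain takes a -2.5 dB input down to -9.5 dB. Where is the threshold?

-10.5 dB

Gain reduction = -2.5 − (-9.5) = 7 dB; output overshoot = GR / (R − 1) = 7 / 7 = 1 dB.
Threshold = output − output overshoot = -9.5 − 1 = -10.5 dB.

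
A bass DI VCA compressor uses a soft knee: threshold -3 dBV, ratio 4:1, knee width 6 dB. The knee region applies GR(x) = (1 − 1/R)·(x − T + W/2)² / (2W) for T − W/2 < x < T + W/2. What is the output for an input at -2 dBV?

x − T + W/2 = -2 − (-3) + 3 = 4.
GR = (1 − 1/4) × 4² / 12 = 0.75 × 16 / 12 = 1 dB.
Output = -2 − 1 = -3 dBV.

-3 dBV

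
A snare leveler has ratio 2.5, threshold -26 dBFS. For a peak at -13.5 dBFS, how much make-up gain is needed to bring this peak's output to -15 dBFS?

The peak compresses to -26 + 12.5/2.5 = -21 dBFS.
To reach -15 dBFS requires -15 − (-21) = 6 dB of make-up.

6 dB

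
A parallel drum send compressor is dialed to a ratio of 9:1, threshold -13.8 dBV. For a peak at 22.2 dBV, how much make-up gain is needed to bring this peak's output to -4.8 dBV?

5 dB

Overshoot 36 dB → 36/9 = 4 dB after compression, so the compressed level is -13.8 + 4 = -9.8 dBV.
Make-up = target − compressed = -4.8 − (-9.8) = 5 dB.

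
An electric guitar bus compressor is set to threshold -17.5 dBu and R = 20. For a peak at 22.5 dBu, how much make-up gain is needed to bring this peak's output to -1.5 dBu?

Without make-up, output = threshold + overshoot/20 = -17.5 + 2 = -15.5 dBu.
Gap to target: 14 dB.

14 dB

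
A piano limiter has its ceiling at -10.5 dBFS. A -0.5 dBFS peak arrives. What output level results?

At ∞:1, everything above -10.5 dBFS is held at the ceiling.

-10.5 dBFS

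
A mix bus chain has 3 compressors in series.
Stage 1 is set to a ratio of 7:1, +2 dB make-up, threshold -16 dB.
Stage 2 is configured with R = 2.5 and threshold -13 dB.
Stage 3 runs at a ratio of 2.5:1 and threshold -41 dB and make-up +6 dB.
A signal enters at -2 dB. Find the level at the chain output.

Stage 1: -2 dB is 14 dB over -16 dB; at 7:1 that becomes 2 dB over, giving -14 dB; +2 dB make-up → -12 dB.
Stage 2: 1 dB above -13 dB, reduced 2.5:1 to 0.4 dB above → -12.6 dB.
Stage 3: -12.6 dB is 28.4 dB over -41 dB; at 2.5:1 that becomes 11.36 dB over, giving -29.64 dB; +6 dB make-up → -23.64 dB.

-23.64 dB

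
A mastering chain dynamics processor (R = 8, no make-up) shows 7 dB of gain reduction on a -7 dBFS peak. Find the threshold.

Gain reduction = -7 − (-14) = 7 dB; output overshoot = GR / (R − 1) = 7 / 7 = 1 dB.
Threshold = output − output overshoot = -14 − 1 = -15 dBFS.

-15 dBFS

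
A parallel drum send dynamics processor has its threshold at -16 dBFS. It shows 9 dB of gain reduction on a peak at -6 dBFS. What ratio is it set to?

10:1

Input overshoot = -6 − (-16) = 10 dB.
Output overshoot = 10 − 9 = 1 dB.
Ratio = input overshoot / output overshoot = 10 / 1 = 10.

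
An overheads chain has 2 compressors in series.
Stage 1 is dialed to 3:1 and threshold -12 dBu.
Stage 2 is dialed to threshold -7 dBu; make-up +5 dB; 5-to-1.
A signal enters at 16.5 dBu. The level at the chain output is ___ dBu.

-1.1 dBu

Stage 1: 16.5 dBu is 28.5 dB over -12 dBu; at 3:1 that becomes 9.5 dB over, giving -2.5 dBu.
Stage 2: overshoot 4.5 dB → 4.5/5 = 0.9 dB → -6.1 dBu; +5 dB make-up → -1.1 dBu.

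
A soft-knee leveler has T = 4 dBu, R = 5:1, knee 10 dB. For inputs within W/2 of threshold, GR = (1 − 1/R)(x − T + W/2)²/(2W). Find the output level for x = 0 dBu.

-0.04 dBu

x − T + W/2 = 0 − 4 + 5 = 1.
GR = (1 − 1/5) × 1² / 20 = 0.8 × 1 / 20 = 0.04 dB.
Output = 0 − 0.04 = -0.04 dBu.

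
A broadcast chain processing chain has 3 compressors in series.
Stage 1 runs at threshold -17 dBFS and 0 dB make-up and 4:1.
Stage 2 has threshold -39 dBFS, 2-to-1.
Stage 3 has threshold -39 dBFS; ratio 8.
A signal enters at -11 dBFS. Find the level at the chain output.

Stage 1: overshoot 6 dB → 6/4 = 1.5 dB → -15.5 dBFS.
Stage 2: -15.5 dBFS is 23.5 dB over -39 dBFS; at 2:1 that becomes 11.75 dB over, giving -27.25 dBFS.
Stage 3: overshoot 11.75 dB → 11.75/8 = 1.46875 dB → -37.53125 dBFS.

-37.53125 dBFS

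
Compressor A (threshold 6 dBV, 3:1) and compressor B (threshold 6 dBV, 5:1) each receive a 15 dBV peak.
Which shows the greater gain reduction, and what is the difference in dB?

A: 9 dB over, compressed to 3 dB over, so 6 dB of GR.
B: 9 dB over, compressed to 1.8 dB over, so 7.2 dB of GR.
B reduces 1.2 dB more.

B, by 1.2 dB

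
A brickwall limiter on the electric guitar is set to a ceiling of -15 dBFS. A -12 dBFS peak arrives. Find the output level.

At ∞:1, everything above -15 dBFS is held at the ceiling.

-15 dBFS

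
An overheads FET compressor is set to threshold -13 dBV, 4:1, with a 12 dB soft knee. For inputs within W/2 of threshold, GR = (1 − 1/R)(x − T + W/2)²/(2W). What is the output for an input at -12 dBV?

x − T + W/2 = -12 − (-13) + 6 = 7.
GR = (1 − 1/4) × 7² / 24 = 0.75 × 49 / 24 = 1.53125 dB.
Output = -12 − 1.53125 = -13.53125 dBV.

-13.53125 dBV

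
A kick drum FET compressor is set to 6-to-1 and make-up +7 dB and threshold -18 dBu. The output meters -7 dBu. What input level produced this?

Remove make-up: -7 − 7 = -14 dBu.
Post-compression overshoot = -14 − (-18) = 4 dB.
Before 6:1 compression the overshoot was 4 × 6 = 24 dB, so input = -18 + 24 = 6 dBu.

6 dBu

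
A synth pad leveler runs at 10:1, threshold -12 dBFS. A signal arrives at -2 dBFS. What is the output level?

-11 dBFS

Overshoot: -2 − (-12) = 10 dB.
At 10:1 the overshoot is divided by 10, leaving 1 dB above threshold.
So the level is -12 + 1 = -11 dBFS.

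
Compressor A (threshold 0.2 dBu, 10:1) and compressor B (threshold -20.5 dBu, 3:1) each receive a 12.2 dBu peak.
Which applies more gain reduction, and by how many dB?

B, by 11 dB

A: overshoot 12 dB → output overshoot 1.2 dB → GR 10.8 dB.
B: overshoot 32.7 dB → output overshoot 10.9 dB → GR 21.8 dB.
B reduces 11 dB more.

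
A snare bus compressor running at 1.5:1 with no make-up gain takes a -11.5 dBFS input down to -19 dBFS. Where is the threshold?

Gain reduction = -11.5 − (-19) = 7.5 dB; output overshoot = GR / (R − 1) = 7.5 / 0.5 = 15 dB.
Threshold = output − output overshoot = -19 − 15 = -34 dBFS.

-34 dBFS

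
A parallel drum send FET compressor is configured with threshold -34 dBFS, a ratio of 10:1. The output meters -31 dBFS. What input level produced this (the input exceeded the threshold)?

-4 dBFS

Post-compression overshoot = -31 − (-34) = 3 dB.
Input overshoot = R × output overshoot = 30 dB → input = -34 + 30 = -4 dBFS.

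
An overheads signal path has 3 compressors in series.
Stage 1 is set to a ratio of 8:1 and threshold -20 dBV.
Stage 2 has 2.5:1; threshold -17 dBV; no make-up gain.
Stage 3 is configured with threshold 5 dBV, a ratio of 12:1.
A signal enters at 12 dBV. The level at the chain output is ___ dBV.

-16.6 dBV

Stage 1: 32 dB above -20 dBV, reduced 8:1 to 4 dB above → -16 dBV.
Stage 2: 1 dB above -17 dBV, reduced 2.5:1 to 0.4 dB above → -16.6 dBV.
Stage 3: -16.6 dBV is at or below the 5 dBV threshold — no compression; output -16.6 dBV.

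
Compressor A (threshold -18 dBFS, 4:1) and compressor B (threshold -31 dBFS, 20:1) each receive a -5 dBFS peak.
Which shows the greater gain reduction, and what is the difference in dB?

B, by 14.95 dB

A: GR = 13 − 13/4 = 9.75 dB.
B: GR = 26 − 26/20 = 24.7 dB.
Difference: 14.95 dB in favour of B.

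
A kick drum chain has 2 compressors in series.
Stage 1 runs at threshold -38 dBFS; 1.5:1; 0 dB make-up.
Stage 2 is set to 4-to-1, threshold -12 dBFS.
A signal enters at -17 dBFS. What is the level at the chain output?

Stage 1: overshoot 21 dB → 21/1.5 = 14 dB → -24 dBFS.
Stage 2: -24 dBFS ≤ -12 dBFS, so stage 2 doesn't engage; output -24 dBFS.

-24 dBFS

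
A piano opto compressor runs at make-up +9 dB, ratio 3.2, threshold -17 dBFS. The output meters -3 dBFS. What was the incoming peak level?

Remove make-up: -3 − 9 = -12 dBFS.
That's 5 dB above the -17 dBFS threshold.
Undo the ratio: input overshoot = 5 × 3.2 = 16 dB, giving input = -1 dBFS.

-1 dBFS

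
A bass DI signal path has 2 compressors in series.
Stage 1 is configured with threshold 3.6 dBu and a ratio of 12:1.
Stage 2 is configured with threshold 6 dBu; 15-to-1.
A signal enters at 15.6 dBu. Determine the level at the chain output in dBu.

Stage 1: 15.6 dBu is 12 dB over 3.6 dBu; at 12:1 that becomes 1 dB over, giving 4.6 dBu.
Stage 2: below threshold (4.6 ≤ 6); passes unchanged; output 4.6 dBu.

4.6 dBu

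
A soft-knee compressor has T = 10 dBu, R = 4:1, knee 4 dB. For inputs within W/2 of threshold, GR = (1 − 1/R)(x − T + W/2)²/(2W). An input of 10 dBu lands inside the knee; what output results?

x − T + W/2 = 10 − 10 + 2 = 2.
GR = (1 − 1/4) × 2² / 8 = 0.75 × 4 / 8 = 0.375 dB.
Output = 10 − 0.375 = 9.625 dBu.

9.625 dBu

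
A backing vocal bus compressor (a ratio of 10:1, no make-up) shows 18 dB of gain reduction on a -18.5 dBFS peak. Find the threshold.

-38.5 dBFS

Input is 20 dB above T (since output overshoot × R = input overshoot: (-36.5 − T)·10 = -18.5 − T gives T = -38.5 dBFS).
Check: -38.5 + (-18.5 − (-38.5))/10 = -38.5 + 2 = -36.5 dBFS. ✓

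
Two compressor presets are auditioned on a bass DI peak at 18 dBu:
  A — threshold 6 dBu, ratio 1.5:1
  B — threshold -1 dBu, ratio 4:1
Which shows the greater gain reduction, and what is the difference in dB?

B, by 10.25 dB

A: GR = 12 − 12/1.5 = 4 dB.
B: GR = 19 − 19/4 = 14.25 dB.
B applies 10.25 dB more gain reduction.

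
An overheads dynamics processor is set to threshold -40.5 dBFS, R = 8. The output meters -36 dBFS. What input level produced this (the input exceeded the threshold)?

-4.5 dBFS

That's 4.5 dB above the -40.5 dBFS threshold.
Undo the ratio: input overshoot = 4.5 × 8 = 36 dB, giving input = -4.5 dBFS.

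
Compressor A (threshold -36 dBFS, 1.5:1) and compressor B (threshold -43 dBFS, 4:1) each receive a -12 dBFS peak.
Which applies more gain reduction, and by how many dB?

A: overshoot 24 dB → output overshoot 16 dB → GR 8 dB.
B: overshoot 31 dB → output overshoot 7.75 dB → GR 23.25 dB.
B applies 15.25 dB more gain reduction.

B, by 15.25 dB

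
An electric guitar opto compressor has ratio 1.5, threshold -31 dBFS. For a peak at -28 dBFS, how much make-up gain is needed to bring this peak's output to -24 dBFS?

The peak compresses to -31 + 3/1.5 = -29 dBFS.
To reach -24 dBFS requires -24 − (-29) = 5 dB of make-up.

5 dB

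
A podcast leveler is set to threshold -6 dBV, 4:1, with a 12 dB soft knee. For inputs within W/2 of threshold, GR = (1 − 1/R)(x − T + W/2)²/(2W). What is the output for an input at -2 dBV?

x − T + W/2 = -2 − (-6) + 6 = 10.
GR = (1 − 1/4) × 10² / 24 = 0.75 × 100 / 24 = 3.125 dB.
Output = -2 − 3.125 = -5.125 dBV.

-5.125 dBV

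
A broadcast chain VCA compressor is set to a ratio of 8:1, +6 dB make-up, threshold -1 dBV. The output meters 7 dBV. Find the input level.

15 dBV

Stripping the +6 dB make-up gives 1 dBV at the gain stage.
That's 2 dB above the -1 dBV threshold.
Undo the ratio: input overshoot = 2 × 8 = 16 dB, giving input = 15 dBV.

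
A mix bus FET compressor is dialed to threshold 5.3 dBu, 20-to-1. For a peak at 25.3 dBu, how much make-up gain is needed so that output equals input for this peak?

19 dB

Overshoot 20 dB → 20/20 = 1 dB after compression, so the compressed level is 5.3 + 1 = 6.3 dBu.
Make-up = target − compressed = 25.3 − 6.3 = 19 dB.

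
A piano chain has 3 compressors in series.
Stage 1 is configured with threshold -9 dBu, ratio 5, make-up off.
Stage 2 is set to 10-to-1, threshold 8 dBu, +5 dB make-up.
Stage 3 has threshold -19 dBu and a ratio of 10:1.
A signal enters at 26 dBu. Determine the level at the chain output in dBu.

Stage 1: 35 dB above -9 dBu, reduced 5:1 to 7 dB above → -2 dBu.
Stage 2: -2 dBu ≤ 8 dBu, so stage 2 doesn't engage; make-up brings it to 3 dBu.
Stage 3: overshoot 22 dB → 22/10 = 2.2 dB → -16.8 dBu.

-16.8 dBu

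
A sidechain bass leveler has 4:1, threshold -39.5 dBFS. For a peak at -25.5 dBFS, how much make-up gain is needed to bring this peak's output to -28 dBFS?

8 dB

Without make-up, output = threshold + overshoot/4 = -39.5 + 3.5 = -36 dBFS.
Gap to target: 8 dB.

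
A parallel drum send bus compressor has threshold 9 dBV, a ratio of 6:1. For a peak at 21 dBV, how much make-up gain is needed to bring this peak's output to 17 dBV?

6 dB

The peak compresses to 9 + 12/6 = 11 dBV.
To reach 17 dBV requires 17 − 11 = 6 dB of make-up.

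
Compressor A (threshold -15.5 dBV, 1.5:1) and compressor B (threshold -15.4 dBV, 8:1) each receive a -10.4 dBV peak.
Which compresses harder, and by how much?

B, by 2.675 dB

A: GR = 5.1 − 5.1/1.5 = 1.7 dB.
B: GR = 5 − 5/8 = 4.375 dB.
B applies 2.675 dB more gain reduction.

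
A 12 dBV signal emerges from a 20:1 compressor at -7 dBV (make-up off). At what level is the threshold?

Input is 20 dB above T (since output overshoot × R = input overshoot: (-7 − T)·20 = 12 − T gives T = -8 dBV).
Check: -8 + (12 − (-8))/20 = -8 + 1 = -7 dBV. ✓

-8 dBV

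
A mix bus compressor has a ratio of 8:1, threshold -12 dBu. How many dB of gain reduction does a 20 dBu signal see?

20 dBu exceeds the threshold by 32 dB.
A 8:1 ratio leaves 4 dB of that excess.
GR = overshoot in − overshoot out = 32 − 4 = 28 dB.

28 dB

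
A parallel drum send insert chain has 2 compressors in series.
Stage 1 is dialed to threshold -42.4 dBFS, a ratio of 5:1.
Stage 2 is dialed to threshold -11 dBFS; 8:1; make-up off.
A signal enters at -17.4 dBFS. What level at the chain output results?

-37.4 dBFS

Stage 1: 25 dB above -42.4 dBFS, reduced 5:1 to 5 dB above → -37.4 dBFS.
Stage 2: -37.4 dBFS is at or below the -11 dBFS threshold — no compression; output -37.4 dBFS.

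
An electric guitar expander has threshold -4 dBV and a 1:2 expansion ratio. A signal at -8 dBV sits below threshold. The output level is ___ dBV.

-12 dBV

The input is 4 dB below the -4 dBV threshold.
A 1:2 expander multiplies undershoot by 2: 4 × 2 = 8 dB below threshold.
Output = -4 − 8 = -12 dBV.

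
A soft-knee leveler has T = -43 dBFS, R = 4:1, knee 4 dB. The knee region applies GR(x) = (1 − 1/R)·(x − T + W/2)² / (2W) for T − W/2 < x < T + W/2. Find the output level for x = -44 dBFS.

-44.09375 dBFS

x − T + W/2 = -44 − (-43) + 2 = 1.
GR = (1 − 1/4) × 1² / 8 = 0.75 × 1 / 8 = 0.09375 dB.
Output = -44 − 0.09375 = -44.09375 dBFS.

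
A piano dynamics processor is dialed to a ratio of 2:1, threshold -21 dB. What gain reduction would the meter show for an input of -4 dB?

The signal is 17 dB above threshold.
At 2:1, output sits 17/2 = 8.5 dB above threshold.
GR = overshoot in − overshoot out = 17 − 8.5 = 8.5 dB.

8.5 dB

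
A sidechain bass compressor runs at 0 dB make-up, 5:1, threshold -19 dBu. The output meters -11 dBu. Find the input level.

Post-compression overshoot = -11 − (-19) = 8 dB.
Undo the ratio: input overshoot = 8 × 5 = 40 dB, giving input = 21 dBu.

21 dBu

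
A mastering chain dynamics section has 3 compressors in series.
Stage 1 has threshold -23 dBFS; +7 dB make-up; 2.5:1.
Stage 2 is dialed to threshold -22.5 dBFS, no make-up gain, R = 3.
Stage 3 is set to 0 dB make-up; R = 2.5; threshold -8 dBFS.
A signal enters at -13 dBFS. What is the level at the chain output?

Stage 1: 10 dB above -23 dBFS, reduced 2.5:1 to 4 dB above → -19 dBFS; +7 dB make-up → -12 dBFS.
Stage 2: overshoot 10.5 dB → 10.5/3 = 3.5 dB → -19 dBFS.
Stage 3: below threshold (-19 ≤ -8); passes unchanged; output -19 dBFS.

-19 dBFS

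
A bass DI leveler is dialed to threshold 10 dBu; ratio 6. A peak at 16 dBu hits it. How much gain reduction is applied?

The signal is 6 dB above threshold.
After 6:1 compression the overshoot becomes 6/6 = 1 dB.
Gain reduction = 6 − 1 = 5 dB.

5 dB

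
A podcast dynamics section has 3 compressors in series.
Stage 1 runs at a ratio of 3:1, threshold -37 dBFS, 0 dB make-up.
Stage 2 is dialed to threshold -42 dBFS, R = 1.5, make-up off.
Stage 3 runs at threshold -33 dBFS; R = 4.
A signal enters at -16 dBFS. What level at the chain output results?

-34 dBFS

Stage 1: -16 dBFS is 21 dB over -37 dBFS; at 3:1 that becomes 7 dB over, giving -30 dBFS.
Stage 2: 12 dB above -42 dBFS, reduced 1.5:1 to 8 dB above → -34 dBFS.
Stage 3: -34 dBFS is at or below the -33 dBFS threshold — no compression; output -34 dBFS.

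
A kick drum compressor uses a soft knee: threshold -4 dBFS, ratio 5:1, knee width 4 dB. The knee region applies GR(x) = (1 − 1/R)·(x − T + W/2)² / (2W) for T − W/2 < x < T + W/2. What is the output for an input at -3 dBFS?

-3.9 dBFS

x − T + W/2 = -3 − (-4) + 2 = 3.
GR = (1 − 1/5) × 3² / 8 = 0.8 × 9 / 8 = 0.9 dB.
Output = -3 − 0.9 = -3.9 dBFS.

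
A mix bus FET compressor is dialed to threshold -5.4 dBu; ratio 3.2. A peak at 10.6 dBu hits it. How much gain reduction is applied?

The signal is 16 dB above threshold.
At 3.2:1, output sits 16/3.2 = 5 dB above threshold.
GR = overshoot in − overshoot out = 16 − 5 = 11 dB.

11 dB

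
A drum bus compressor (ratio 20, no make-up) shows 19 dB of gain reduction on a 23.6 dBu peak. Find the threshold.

Gain reduction = 23.6 − 4.6 = 19 dB; output overshoot = GR / (R − 1) = 19 / 19 = 1 dB.
Threshold = output − output overshoot = 4.6 − 1 = 3.6 dBu.

3.6 dBu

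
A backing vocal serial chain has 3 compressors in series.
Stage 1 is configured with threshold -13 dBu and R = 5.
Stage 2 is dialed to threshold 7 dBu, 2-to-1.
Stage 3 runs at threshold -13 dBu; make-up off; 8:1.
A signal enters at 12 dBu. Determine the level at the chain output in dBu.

-12.375 dBu

Stage 1: 25 dB above -13 dBu, reduced 5:1 to 5 dB above → -8 dBu.
Stage 2: below threshold (-8 ≤ 7); passes unchanged; output -8 dBu.
Stage 3: overshoot 5 dB → 5/8 = 0.625 dB → -12.375 dBu.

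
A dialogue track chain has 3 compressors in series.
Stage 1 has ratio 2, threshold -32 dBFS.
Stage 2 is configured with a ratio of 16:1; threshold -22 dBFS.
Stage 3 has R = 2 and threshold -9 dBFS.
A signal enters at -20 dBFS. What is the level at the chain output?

-26 dBFS

Stage 1: -20 dBFS is 12 dB over -32 dBFS; at 2:1 that becomes 6 dB over, giving -26 dBFS.
Stage 2: -26 dBFS is at or below the -22 dBFS threshold — no compression; output -26 dBFS.
Stage 3: below threshold (-26 ≤ -9); passes unchanged; output -26 dBFS.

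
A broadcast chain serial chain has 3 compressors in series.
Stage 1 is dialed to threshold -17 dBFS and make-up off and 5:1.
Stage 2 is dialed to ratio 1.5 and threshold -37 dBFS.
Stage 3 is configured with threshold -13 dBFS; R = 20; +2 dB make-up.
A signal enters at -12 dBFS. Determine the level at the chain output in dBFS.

-21 dBFS

Stage 1: 5 dB above -17 dBFS, reduced 5:1 to 1 dB above → -16 dBFS.
Stage 2: overshoot 21 dB → 21/1.5 = 14 dB → -23 dBFS.
Stage 3: -23 dBFS ≤ -13 dBFS, so stage 3 doesn't engage; make-up brings it to -21 dBFS.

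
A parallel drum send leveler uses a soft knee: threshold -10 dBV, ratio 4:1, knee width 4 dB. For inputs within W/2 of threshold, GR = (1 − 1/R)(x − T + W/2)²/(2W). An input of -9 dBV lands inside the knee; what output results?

-9.84375 dBV

x − T + W/2 = -9 − (-10) + 2 = 3.
GR = (1 − 1/4) × 3² / 8 = 0.75 × 9 / 8 = 0.84375 dB.
Output = -9 − 0.84375 = -9.84375 dBV.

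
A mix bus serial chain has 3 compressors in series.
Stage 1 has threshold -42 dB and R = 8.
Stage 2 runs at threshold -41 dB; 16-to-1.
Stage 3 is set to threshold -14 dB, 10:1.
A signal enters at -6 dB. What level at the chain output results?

-40.78125 dB

Stage 1: -6 dB is 36 dB over -42 dB; at 8:1 that becomes 4.5 dB over, giving -37.5 dB.
Stage 2: 3.5 dB above -41 dB, reduced 16:1 to 0.21875 dB above → -40.78125 dB.
Stage 3: -40.78125 dB ≤ -14 dB, so stage 3 doesn't engage; output -40.78125 dB.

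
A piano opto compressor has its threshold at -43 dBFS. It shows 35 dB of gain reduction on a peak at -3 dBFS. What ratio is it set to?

Input overshoot = -3 − (-43) = 40 dB.
Output overshoot = 40 − 35 = 5 dB.
Ratio = input overshoot / output overshoot = 40 / 5 = 8.

8:1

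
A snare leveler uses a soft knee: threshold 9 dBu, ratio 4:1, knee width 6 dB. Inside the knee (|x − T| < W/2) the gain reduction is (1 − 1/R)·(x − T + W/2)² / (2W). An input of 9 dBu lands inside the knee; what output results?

8.4375 dBu

x − T + W/2 = 9 − 9 + 3 = 3.
GR = (1 − 1/4) × 3² / 12 = 0.75 × 9 / 12 = 0.5625 dB.
Output = 9 − 0.5625 = 8.4375 dBu.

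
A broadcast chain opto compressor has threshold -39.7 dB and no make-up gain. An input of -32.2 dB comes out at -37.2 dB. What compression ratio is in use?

Input overshoot = -32.2 − (-39.7) = 7.5 dB; output overshoot = -37.2 − (-39.7) = 2.5 dB.
Ratio = 7.5 / 2.5 = 3.

3:1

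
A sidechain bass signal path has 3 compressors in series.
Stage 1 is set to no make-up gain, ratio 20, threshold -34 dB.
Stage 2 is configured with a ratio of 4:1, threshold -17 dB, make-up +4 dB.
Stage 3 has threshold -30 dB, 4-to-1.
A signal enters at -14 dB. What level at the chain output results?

-29.75 dB

Stage 1: 20 dB above -34 dB, reduced 20:1 to 1 dB above → -33 dB.
Stage 2: -33 dB is at or below the -17 dB threshold — no compression; make-up brings it to -29 dB.
Stage 3: overshoot 1 dB → 1/4 = 0.25 dB → -29.75 dB.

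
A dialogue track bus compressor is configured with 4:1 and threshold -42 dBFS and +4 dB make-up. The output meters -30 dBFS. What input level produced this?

-10 dBFS

Remove make-up: -30 − 4 = -34 dBFS.
That's 8 dB above the -42 dBFS threshold.
Before 4:1 compression the overshoot was 8 × 4 = 32 dB, so input = -42 + 32 = -10 dBFS.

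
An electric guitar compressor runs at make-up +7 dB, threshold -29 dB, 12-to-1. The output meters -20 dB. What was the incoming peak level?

-5 dB

Remove make-up: -20 − 7 = -27 dB.
The compressed level sits -27 − (-29) = 2 dB over threshold.
Input overshoot = R × output overshoot = 24 dB → input = -29 + 24 = -5 dB.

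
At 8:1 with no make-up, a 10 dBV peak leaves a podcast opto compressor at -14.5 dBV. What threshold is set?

Gain reduction = 10 − (-14.5) = 24.5 dB; output overshoot = GR / (R − 1) = 24.5 / 7 = 3.5 dB.
Threshold = output − output overshoot = -14.5 − 3.5 = -18 dBV.

-18 dBV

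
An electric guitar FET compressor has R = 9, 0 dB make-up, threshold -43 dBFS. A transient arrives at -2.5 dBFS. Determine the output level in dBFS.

-2.5 dBFS sits 40.5 dB over threshold.
At 9:1 the overshoot is divided by 9, leaving 4.5 dB above threshold.
That puts the output at -38.5 dBFS.

-38.5 dBFS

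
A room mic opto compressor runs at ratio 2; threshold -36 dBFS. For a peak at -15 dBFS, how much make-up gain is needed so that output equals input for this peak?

10.5 dB

The peak compresses to -36 + 21/2 = -25.5 dBFS.
To reach -15 dBFS requires -15 − (-25.5) = 10.5 dB of make-up.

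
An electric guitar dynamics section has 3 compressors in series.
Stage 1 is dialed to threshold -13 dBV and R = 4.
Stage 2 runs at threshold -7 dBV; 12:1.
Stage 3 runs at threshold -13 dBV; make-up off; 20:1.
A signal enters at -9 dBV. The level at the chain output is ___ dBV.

-12.95 dBV

Stage 1: overshoot 4 dB → 4/4 = 1 dB → -12 dBV.
Stage 2: below threshold (-12 ≤ -7); passes unchanged; output -12 dBV.
Stage 3: -12 dBV is 1 dB over -13 dBV; at 20:1 that becomes 0.05 dB over, giving -12.95 dBV.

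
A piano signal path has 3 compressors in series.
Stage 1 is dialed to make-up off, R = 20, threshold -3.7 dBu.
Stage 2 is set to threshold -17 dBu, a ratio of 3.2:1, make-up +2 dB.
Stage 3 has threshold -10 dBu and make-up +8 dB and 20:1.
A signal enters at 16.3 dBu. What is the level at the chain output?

Stage 1: 16.3 dBu is 20 dB over -3.7 dBu; at 20:1 that becomes 1 dB over, giving -2.7 dBu.
Stage 2: overshoot 14.3 dB → 14.3/3.2 = 4.46875 dB → -12.53125 dBu; +2 dB make-up → -10.53125 dBu.
Stage 3: -10.53125 dBu ≤ -10 dBu, so stage 3 doesn't engage; make-up brings it to -2.53125 dBu.

-2.53125 dBu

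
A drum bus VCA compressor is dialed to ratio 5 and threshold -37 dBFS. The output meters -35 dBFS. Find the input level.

-27 dBFS

Post-compression overshoot = -35 − (-37) = 2 dB.
Input overshoot = R × output overshoot = 10 dB → input = -37 + 10 = -27 dBFS.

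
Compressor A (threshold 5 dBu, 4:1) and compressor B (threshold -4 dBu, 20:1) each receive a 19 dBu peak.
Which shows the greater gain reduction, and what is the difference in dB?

B, by 11.35 dB

A: GR = 14 − 14/4 = 10.5 dB.
B: GR = 23 − 23/20 = 21.85 dB.
Difference: 11.35 dB in favour of B.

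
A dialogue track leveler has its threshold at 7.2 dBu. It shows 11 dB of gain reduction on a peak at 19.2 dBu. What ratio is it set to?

Input overshoot = 19.2 − 7.2 = 12 dB.
Output overshoot = 12 − 11 = 1 dB.
Ratio = input overshoot / output overshoot = 12 / 1 = 12.

12:1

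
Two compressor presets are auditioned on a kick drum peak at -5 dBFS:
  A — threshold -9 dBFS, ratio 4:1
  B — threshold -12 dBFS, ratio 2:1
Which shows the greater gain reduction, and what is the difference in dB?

B, by 0.5 dB

A: 4 dB over, compressed to 1 dB over, so 3 dB of GR.
B: 7 dB over, compressed to 3.5 dB over, so 3.5 dB of GR.
B applies 0.5 dB more gain reduction.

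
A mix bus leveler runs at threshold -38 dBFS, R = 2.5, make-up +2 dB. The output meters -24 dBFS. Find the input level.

Before make-up, the level was -24 − 2 = -26 dBFS.
The compressed level sits -26 − (-38) = 12 dB over threshold.
Before 2.5:1 compression the overshoot was 12 × 2.5 = 30 dB, so input = -38 + 30 = -8 dBFS.

-8 dBFS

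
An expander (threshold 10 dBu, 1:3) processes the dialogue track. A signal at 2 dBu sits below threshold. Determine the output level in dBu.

The input is 8 dB below the 10 dBu threshold.
A 1:3 expander multiplies undershoot by 3: 8 × 3 = 24 dB below threshold.
Output = 10 − 24 = -14 dBu.

-14 dBu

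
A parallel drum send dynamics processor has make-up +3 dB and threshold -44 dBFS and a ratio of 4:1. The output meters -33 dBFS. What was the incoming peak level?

-12 dBFS

Remove make-up: -33 − 3 = -36 dBFS.
That's 8 dB above the -44 dBFS threshold.
Input overshoot = R × output overshoot = 32 dB → input = -44 + 32 = -12 dBFS.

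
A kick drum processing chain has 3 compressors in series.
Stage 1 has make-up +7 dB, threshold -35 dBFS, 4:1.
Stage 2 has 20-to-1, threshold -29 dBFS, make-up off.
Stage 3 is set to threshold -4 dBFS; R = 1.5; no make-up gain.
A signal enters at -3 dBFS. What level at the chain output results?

Stage 1: 32 dB above -35 dBFS, reduced 4:1 to 8 dB above → -27 dBFS; +7 dB make-up → -20 dBFS.
Stage 2: -20 dBFS is 9 dB over -29 dBFS; at 20:1 that becomes 0.45 dB over, giving -28.55 dBFS.
Stage 3: -28.55 dBFS ≤ -4 dBFS, so stage 3 doesn't engage; output -28.55 dBFS.

-28.55 dBFS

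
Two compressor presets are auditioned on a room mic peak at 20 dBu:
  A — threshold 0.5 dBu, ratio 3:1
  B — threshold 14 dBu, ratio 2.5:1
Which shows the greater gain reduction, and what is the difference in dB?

A, by 9.4 dB

A: overshoot 19.5 dB → output overshoot 6.5 dB → GR 13 dB.
B: overshoot 6 dB → output overshoot 2.4 dB → GR 3.6 dB.
A applies 9.4 dB more gain reduction.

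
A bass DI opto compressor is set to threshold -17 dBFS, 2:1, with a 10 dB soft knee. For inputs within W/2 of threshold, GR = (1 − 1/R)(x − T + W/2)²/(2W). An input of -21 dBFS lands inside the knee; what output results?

-21.025 dBFS

x − T + W/2 = -21 − (-17) + 5 = 1.
GR = (1 − 1/2) × 1² / 20 = 0.5 × 1 / 20 = 0.025 dB.
Output = -21 − 0.025 = -21.025 dBFS.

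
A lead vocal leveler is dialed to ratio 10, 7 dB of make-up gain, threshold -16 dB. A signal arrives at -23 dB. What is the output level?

-23 dB is 7 dB below the -16 dB threshold, so no gain reduction is applied.
Make-up gain adds 7 dB: -23 + 7 = -16 dB.

-16 dB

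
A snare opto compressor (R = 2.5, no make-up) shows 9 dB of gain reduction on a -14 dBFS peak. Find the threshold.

-29 dBFS

Gain reduction = -14 − (-23) = 9 dB; output overshoot = GR / (R − 1) = 9 / 1.5 = 6 dB.
Threshold = output − output overshoot = -23 − 6 = -29 dBFS.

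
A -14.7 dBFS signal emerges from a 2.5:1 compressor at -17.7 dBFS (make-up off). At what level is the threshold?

Let T be the threshold. Output overshoot = (input overshoot)/R, so -17.7 − T = (-14.7 − T)/2.5.
2.5·(-17.7 − T) = -14.7 − T → 1.5·T = -44.25 − (-14.7) = -29.55.
T = -29.55/1.5 = -19.7 dBFS.

-19.7 dBFS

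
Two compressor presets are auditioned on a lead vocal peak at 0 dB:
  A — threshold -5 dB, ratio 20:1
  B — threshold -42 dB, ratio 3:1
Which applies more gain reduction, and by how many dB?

B, by 23.25 dB

A: overshoot 5 dB → output overshoot 0.25 dB → GR 4.75 dB.
B: overshoot 42 dB → output overshoot 14 dB → GR 28 dB.
B reduces 23.25 dB more.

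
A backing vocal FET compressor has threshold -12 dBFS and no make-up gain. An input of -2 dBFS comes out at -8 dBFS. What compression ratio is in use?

2.5:1

Input overshoot = -2 − (-12) = 10 dB; output overshoot = -8 − (-12) = 4 dB.
Ratio = 10 / 4 = 2.5.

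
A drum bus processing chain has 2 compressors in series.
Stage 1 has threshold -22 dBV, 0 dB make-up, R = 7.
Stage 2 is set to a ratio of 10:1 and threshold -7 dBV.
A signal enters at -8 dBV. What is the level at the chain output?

Stage 1: 14 dB above -22 dBV, reduced 7:1 to 2 dB above → -20 dBV.
Stage 2: -20 dBV ≤ -7 dBV, so stage 2 doesn't engage; output -20 dBV.

-20 dBV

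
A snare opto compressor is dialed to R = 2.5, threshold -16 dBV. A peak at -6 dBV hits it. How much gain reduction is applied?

Overshoot = -6 − (-16) = 10 dB.
A 2.5:1 ratio leaves 4 dB of that excess.
GR = overshoot in − overshoot out = 10 − 4 = 6 dB.

6 dB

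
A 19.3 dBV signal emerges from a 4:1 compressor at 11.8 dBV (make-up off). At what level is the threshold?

Gain reduction = 19.3 − 11.8 = 7.5 dB; output overshoot = GR / (R − 1) = 7.5 / 3 = 2.5 dB.
Threshold = output − output overshoot = 11.8 − 2.5 = 9.3 dBV.

9.3 dBV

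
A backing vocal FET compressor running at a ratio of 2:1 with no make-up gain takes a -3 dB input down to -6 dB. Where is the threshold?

-9 dB

Input is 6 dB above T (since output overshoot × R = input overshoot: (-6 − T)·2 = -3 − T gives T = -9 dB).
Check: -9 + (-3 − (-9))/2 = -9 + 3 = -6 dB. ✓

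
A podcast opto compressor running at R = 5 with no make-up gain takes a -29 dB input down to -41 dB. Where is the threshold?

-44 dB

Gain reduction = -29 − (-41) = 12 dB; output overshoot = GR / (R − 1) = 12 / 4 = 3 dB.
Threshold = output − output overshoot = -41 − 3 = -44 dB.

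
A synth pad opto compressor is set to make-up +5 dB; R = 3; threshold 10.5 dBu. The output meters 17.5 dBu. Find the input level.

16.5 dBu

Remove make-up: 17.5 − 5 = 12.5 dBu.
That's 2 dB above the 10.5 dBu threshold.
Input overshoot = R × output overshoot = 6 dB → input = 10.5 + 6 = 16.5 dBu.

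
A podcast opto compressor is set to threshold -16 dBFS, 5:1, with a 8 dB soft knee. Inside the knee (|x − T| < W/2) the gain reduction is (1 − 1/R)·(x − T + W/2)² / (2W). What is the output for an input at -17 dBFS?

x − T + W/2 = -17 − (-16) + 4 = 3.
GR = (1 − 1/5) × 3² / 16 = 0.8 × 9 / 16 = 0.45 dB.
Output = -17 − 0.45 = -17.45 dBFS.

-17.45 dBFS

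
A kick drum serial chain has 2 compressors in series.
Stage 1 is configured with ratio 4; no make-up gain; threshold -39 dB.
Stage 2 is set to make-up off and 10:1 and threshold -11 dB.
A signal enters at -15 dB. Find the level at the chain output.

-33 dB

Stage 1: overshoot 24 dB → 24/4 = 6 dB → -33 dB.
Stage 2: -33 dB ≤ -11 dB, so stage 2 doesn't engage; output -33 dB.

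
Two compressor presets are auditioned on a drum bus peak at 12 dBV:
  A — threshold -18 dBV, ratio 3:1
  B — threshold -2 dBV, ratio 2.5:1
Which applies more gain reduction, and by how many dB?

A, by 11.6 dB

A: overshoot 30 dB → output overshoot 10 dB → GR 20 dB.
B: overshoot 14 dB → output overshoot 5.6 dB → GR 8.4 dB.
A applies 11.6 dB more gain reduction.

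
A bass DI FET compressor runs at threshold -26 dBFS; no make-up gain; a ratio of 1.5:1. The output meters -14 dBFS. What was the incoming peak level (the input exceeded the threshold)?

The compressed level sits -14 − (-26) = 12 dB over threshold.
Undo the ratio: input overshoot = 12 × 1.5 = 18 dB, giving input = -8 dBFS.

-8 dBFS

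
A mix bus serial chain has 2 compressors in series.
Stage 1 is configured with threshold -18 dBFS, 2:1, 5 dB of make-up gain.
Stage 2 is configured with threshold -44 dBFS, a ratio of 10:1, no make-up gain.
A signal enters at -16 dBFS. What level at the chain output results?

Stage 1: -16 dBFS is 2 dB over -18 dBFS; at 2:1 that becomes 1 dB over, giving -17 dBFS; +5 dB make-up → -12 dBFS.
Stage 2: -12 dBFS is 32 dB over -44 dBFS; at 10:1 that becomes 3.2 dB over, giving -40.8 dBFS.

-40.8 dBFS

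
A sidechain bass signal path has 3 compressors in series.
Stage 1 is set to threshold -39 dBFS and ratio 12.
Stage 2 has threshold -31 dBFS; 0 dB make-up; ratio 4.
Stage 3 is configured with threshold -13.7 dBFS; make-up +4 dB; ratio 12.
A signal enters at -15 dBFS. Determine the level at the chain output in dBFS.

Stage 1: 24 dB above -39 dBFS, reduced 12:1 to 2 dB above → -37 dBFS.
Stage 2: -37 dBFS is at or below the -31 dBFS threshold — no compression; output -37 dBFS.
Stage 3: -37 dBFS is at or below the -13.7 dBFS threshold — no compression; make-up brings it to -33 dBFS.

-33 dBFS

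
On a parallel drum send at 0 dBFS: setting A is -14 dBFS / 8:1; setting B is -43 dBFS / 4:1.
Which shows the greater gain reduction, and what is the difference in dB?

B, by 20 dB

A: overshoot 14 dB → output overshoot 1.75 dB → GR 12.25 dB.
B: overshoot 43 dB → output overshoot 10.75 dB → GR 32.25 dB.
Difference: 20 dB in favour of B.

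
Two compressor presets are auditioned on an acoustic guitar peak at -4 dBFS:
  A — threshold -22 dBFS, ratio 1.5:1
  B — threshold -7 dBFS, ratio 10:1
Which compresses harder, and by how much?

A: GR = 18 − 18/1.5 = 6 dB.
B: GR = 3 − 3/10 = 2.7 dB.
A reduces 3.3 dB more.

A, by 3.3 dB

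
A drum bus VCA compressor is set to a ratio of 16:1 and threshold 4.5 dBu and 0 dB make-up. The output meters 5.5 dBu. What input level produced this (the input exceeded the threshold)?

20.5 dBu

The compressed level sits 5.5 − 4.5 = 1 dB over threshold.
Undo the ratio: input overshoot = 1 × 16 = 16 dB, giving input = 20.5 dBu.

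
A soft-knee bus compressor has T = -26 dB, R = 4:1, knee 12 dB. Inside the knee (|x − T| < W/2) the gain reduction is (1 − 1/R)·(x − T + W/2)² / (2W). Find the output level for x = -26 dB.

-27.125 dB

x − T + W/2 = -26 − (-26) + 6 = 6.
GR = (1 − 1/4) × 6² / 24 = 0.75 × 36 / 24 = 1.125 dB.
Output = -26 − 1.125 = -27.125 dB.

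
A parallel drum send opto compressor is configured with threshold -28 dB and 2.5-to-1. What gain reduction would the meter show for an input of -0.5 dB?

-0.5 dB exceeds the threshold by 27.5 dB.
A 2.5:1 ratio leaves 11 dB of that excess.
GR = overshoot in − overshoot out = 27.5 − 11 = 16.5 dB.

16.5 dB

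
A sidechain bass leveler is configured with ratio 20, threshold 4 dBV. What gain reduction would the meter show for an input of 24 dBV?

The signal is 20 dB above threshold.
A 20:1 ratio leaves 1 dB of that excess.
So the signal is attenuated by 20 − 1 = 19 dB.

19 dB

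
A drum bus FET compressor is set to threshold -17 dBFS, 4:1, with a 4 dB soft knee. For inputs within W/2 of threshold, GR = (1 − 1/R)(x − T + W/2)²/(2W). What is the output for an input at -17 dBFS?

-17.375 dBFS

x − T + W/2 = -17 − (-17) + 2 = 2.
GR = (1 − 1/4) × 2² / 8 = 0.75 × 4 / 8 = 0.375 dB.
Output = -17 − 0.375 = -17.375 dBFS.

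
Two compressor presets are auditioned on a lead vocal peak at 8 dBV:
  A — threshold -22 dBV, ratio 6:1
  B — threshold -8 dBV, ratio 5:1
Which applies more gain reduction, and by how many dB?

A, by 12.2 dB

A: 30 dB over, compressed to 5 dB over, so 25 dB of GR.
B: 16 dB over, compressed to 3.2 dB over, so 12.8 dB of GR.
A applies 12.2 dB more gain reduction.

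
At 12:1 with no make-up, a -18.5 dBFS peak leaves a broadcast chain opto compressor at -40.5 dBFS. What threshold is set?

Gain reduction = -18.5 − (-40.5) = 22 dB; output overshoot = GR / (R − 1) = 22 / 11 = 2 dB.
Threshold = output − output overshoot = -40.5 − 2 = -42.5 dBFS.

-42.5 dBFS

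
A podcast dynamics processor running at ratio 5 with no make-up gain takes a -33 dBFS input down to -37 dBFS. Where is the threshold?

Gain reduction = -33 − (-37) = 4 dB; output overshoot = GR / (R − 1) = 4 / 4 = 1 dB.
Threshold = output − output overshoot = -37 − 1 = -38 dBFS.

-38 dBFS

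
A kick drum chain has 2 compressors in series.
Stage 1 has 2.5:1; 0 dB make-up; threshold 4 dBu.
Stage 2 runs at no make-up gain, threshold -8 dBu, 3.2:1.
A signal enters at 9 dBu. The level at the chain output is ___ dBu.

Stage 1: 5 dB above 4 dBu, reduced 2.5:1 to 2 dB above → 6 dBu.
Stage 2: 14 dB above -8 dBu, reduced 3.2:1 to 4.375 dB above → -3.625 dBu.

-3.625 dBu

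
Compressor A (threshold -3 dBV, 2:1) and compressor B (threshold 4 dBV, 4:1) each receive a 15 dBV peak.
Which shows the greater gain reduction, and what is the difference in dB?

A: 18 dB over, compressed to 9 dB over, so 9 dB of GR.
B: 11 dB over, compressed to 2.75 dB over, so 8.25 dB of GR.
Difference: 0.75 dB in favour of A.

A, by 0.75 dB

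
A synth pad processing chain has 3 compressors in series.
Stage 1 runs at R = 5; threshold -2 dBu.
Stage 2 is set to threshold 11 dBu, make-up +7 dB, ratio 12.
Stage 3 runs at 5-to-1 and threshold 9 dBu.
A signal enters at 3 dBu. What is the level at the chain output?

6 dBu

Stage 1: 5 dB above -2 dBu, reduced 5:1 to 1 dB above → -1 dBu.
Stage 2: -1 dBu is at or below the 11 dBu threshold — no compression; make-up brings it to 6 dBu.
Stage 3: below threshold (6 ≤ 9); passes unchanged; output 6 dBu.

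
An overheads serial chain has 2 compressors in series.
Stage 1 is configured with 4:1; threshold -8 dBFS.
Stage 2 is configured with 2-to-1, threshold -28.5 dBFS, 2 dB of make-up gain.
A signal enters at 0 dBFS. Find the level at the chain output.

-15.25 dBFS

Stage 1: 0 dBFS is 8 dB over -8 dBFS; at 4:1 that becomes 2 dB over, giving -6 dBFS.
Stage 2: 22.5 dB above -28.5 dBFS, reduced 2:1 to 11.25 dB above → -17.25 dBFS; +2 dB make-up → -15.25 dBFS.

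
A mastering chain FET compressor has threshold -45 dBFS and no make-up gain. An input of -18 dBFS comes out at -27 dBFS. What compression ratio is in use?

1.5:1

Input overshoot = -18 − (-45) = 27 dB; output overshoot = -27 − (-45) = 18 dB.
Ratio = 27 / 18 = 1.5.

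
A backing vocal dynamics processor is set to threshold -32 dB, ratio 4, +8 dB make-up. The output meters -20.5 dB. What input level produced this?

-18 dB

Before make-up, the level was -20.5 − 8 = -28.5 dB.
That's 3.5 dB above the -32 dB threshold.
Undo the ratio: input overshoot = 3.5 × 4 = 14 dB, giving input = -18 dB.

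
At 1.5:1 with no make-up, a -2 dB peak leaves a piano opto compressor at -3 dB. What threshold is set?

Gain reduction = -2 − (-3) = 1 dB; output overshoot = GR / (R − 1) = 1 / 0.5 = 2 dB.
Threshold = output − output overshoot = -3 − 2 = -5 dB.

-5 dB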